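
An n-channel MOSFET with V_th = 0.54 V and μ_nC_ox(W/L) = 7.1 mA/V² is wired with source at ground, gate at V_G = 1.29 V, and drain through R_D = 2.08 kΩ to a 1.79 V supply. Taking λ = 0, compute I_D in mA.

I_D = 0.781 mA

V_GS = V_G = 1.29 V, so V_ov = 1.29 − 0.54 = 0.75 V.
Assume saturation: I_D = ½ k_n V_ov² = 0.5 × 7.1 × 0.75² = 2 mA, giving V_DS = V_DD − I_D R_D = 1.79 − 2 × 2.08 = -2.36 V.
But -2.36 V < V_ov = 0.75 V, so the device is actually in triode.
In triode I_D = k_n[V_ov V_DS − ½ V_DS²] and I_D = (V_DD − V_DS)/R_D. Equating: 7.38 V_DS² − 12.08 V_DS + 1.79 = 0, giving V_DS = 0.165 V (the root below V_ov).
I_D = (1.79 − 0.165) / 2.08 = 0.781 mA.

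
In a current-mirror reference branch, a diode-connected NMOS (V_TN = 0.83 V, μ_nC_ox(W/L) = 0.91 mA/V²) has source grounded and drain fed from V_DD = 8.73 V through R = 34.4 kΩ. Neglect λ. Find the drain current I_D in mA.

I_D = 0.210 mA

With gate tied to drain, V_GS = V_DS ≥ V_GS − V_TN, so the device is in saturation.
KCL at the drain: ½ k_n (V_GS − V_TN)² = (V_DD − V_GS)/R.
Let x = V_GS − 0.83. Then 15.7 x² + x − 7.9 = 0, giving x = 0.679 V (positive root), so V_GS = 1.51 V.
I_D = (V_DD − V_GS)/R = (8.73 − 1.51) / 34.4 = 0.21 mA.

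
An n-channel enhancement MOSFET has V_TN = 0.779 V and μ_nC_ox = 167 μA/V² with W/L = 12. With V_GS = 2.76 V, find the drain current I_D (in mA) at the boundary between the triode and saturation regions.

At the boundary V_DS = V_ov = V_GS − V_TN = 2.76 − 0.779 = 1.98 V.
k_n = μ_nC_ox · (W/L) = 2.004 mA/V².
I_D = ½ k_n V_ov² = 0.5 × 2.004 × 1.98² = 3.93 mA.

I_D = 3.93 mA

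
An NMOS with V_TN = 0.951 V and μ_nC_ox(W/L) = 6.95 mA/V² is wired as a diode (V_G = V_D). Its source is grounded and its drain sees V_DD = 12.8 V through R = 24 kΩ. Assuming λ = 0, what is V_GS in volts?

V_GS = 1.32 V

With gate tied to drain, V_GS = V_DS ≥ V_GS − V_TN, so the device is in saturation.
KCL at the drain: ½ k_n (V_GS − V_TN)² = (V_DD − V_GS)/R.
Let x = V_GS − 0.951. Then 83.4 x² + x − 11.85 = 0, giving x = 0.371 V (positive root), so V_GS = 1.32 V.
I_D = (V_DD − V_GS)/R = (12.8 − 1.32) / 24 = 0.478 mA.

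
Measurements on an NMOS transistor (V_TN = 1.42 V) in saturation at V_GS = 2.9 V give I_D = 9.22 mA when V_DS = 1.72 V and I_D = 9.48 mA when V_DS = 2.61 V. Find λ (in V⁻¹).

λ = 0.0335 V⁻¹

With V_GS fixed, I_D ∝ (1 + λ V_DS) in saturation, so I_D2/I_D1 = (1 + λ V_DS2)/(1 + λ V_DS1).
9.48/9.22 = 1.028 = (1 + 2.61 λ)/(1 + 1.72 λ).
Solving: λ (I_D1 V_DS2 − I_D2 V_DS1) = I_D2 − I_D1, so λ = (9.48 − 9.22) / (9.22 × 2.61 − 9.48 × 1.72) = 0.26 / 7.76 = 0.0335 V⁻¹.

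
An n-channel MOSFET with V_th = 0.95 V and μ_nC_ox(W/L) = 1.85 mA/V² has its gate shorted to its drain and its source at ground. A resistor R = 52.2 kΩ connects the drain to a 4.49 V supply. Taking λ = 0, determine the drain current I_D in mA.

With gate tied to drain, V_GS = V_DS ≥ V_GS − V_th, so the device is in saturation.
KCL at the drain: ½ k_n (V_GS − V_th)² = (V_DD − V_GS)/R.
Let x = V_GS − 0.95. Then 48.3 x² + x − 3.54 = 0, giving x = 0.261 V (positive root), so V_GS = 1.21 V.
I_D = (V_DD − V_GS)/R = (4.49 − 1.21) / 52.2 = 0.0628 mA.

I_D = 0.0628 mA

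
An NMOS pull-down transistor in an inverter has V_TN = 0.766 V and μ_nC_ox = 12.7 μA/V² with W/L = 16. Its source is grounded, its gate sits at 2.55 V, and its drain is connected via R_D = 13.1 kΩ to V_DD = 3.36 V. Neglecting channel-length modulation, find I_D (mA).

V_GS = V_G = 2.55 V, so V_ov = 2.55 − 0.766 = 1.78 V.
k_n = μ_nC_ox · (W/L) = 0.2032 mA/V².
Assume saturation: I_D = ½ k_n V_ov² = 0.5 × 0.2032 × 1.78² = 0.323 mA, giving V_DS = V_DD − I_D R_D = 3.36 − 0.323 × 13.1 = -0.876 V.
But -0.876 V < V_ov = 1.78 V, so the device is actually in triode.
In triode I_D = k_n[V_ov V_DS − ½ V_DS²] and I_D = (V_DD − V_DS)/R_D. Equating: 1.33 V_DS² − 5.749 V_DS + 3.36 = 0, giving V_DS = 0.697 V (the root below V_ov).
I_D = (3.36 − 0.697) / 13.1 = 0.203 mA.

I_D = 0.203 mA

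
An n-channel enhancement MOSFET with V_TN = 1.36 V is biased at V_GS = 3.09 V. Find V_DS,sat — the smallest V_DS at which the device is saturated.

The boundary between triode and saturation is V_DS = V_GS − V_TN = V_ov.
V_ov = 3.09 − 1.36 = 1.73 V.

V_DS,sat = 1.73 V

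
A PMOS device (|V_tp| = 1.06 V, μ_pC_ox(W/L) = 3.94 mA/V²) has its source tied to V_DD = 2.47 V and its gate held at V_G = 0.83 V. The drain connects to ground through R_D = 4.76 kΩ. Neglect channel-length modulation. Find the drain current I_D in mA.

V_SG = V_DD − V_G = 2.47 − 0.83 = 1.64 V, so V_ov = 1.64 − 1.06 = 0.58 V.
Assume saturation: I_D = ½ k_p V_ov² = 0.5 × 3.94 × 0.58² = 0.663 mA, giving V_SD = V_DD − I_D R_D = 2.47 − 0.663 × 4.76 = -0.684 V.
But -0.684 V < V_ov = 0.58 V, so the device is actually in triode.
In triode I_D = k_p[V_ov V_SD − ½ V_SD²] and I_D = (V_DD − V_SD)/R_D. Equating: 9.38 V_SD² − 11.88 V_SD + 2.47 = 0, giving V_SD = 0.262 V (the root below V_ov).
I_D = (2.47 − 0.262) / 4.76 = 0.464 mA.

I_D = 0.464 mA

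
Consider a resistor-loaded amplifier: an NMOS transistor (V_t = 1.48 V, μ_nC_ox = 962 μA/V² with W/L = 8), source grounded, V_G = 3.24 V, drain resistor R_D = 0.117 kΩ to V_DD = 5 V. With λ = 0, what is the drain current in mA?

V_GS = V_G = 3.24 V, so V_ov = 3.24 − 1.48 = 1.76 V.
k_n = μ_nC_ox · (W/L) = 7.696 mA/V².
Assume saturation: I_D = ½ k_n V_ov² = 0.5 × 7.696 × 1.76² = 11.9 mA, giving V_DS = V_DD − I_D R_D = 5 − 11.9 × 0.117 = 3.61 V.
V_DS = 3.61 V ≥ V_ov = 1.76 V, confirming saturation.

I_D = 11.9 mA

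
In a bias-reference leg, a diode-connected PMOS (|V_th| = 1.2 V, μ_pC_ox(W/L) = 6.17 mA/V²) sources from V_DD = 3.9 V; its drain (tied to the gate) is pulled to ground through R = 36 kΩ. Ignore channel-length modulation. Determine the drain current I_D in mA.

I_D = 0.0708 mA

With gate tied to drain, V_SG = V_SD ≥ V_SG − |V_th|, so the device is in saturation.
KCL at the drain: ½ k_p (V_SG − |V_th|)² = (V_DD − V_SG)/R.
Let x = V_SG − 1.2. Then 111 x² + x − 2.7 = 0, giving x = 0.151 V (positive root), so V_SG = 1.35 V.
I_D = (V_DD − V_SG)/R = (3.9 − 1.35) / 36 = 0.0708 mA.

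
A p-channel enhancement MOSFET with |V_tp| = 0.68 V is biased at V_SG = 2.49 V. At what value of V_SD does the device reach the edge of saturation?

V_SD,sat = 1.81 V

The boundary between triode and saturation is V_SD = V_SG − |V_tp| = V_ov.
V_ov = 2.49 − 0.68 = 1.81 V.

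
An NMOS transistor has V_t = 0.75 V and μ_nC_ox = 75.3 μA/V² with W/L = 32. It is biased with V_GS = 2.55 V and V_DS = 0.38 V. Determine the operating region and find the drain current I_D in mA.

Triode; I_D = 1.47 mA

k_n = μ_nC_ox · (W/L) = 2.41 mA/V².
V_ov = V_GS − V_t = 2.55 − 0.75 = 1.8 V.
Since V_DS = 0.38 V < V_ov = 1.8 V, the device is in the triode region.
I_D = k_n [V_ov · V_DS − ½ V_DS²] = 2.41 × [1.8 × 0.38 − 0.5 × 0.38²] = 1.47 mA.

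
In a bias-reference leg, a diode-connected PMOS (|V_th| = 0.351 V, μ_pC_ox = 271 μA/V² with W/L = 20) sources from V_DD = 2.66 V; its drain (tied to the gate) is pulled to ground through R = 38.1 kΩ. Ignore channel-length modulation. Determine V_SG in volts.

With gate tied to drain, V_SG = V_SD ≥ V_SG − |V_th|, so the device is in saturation.
k_p = μ_pC_ox · (W/L) = 5.42 mA/V².
KCL at the drain: ½ k_p (V_SG − |V_th|)² = (V_DD − V_SG)/R.
Let x = V_SG − 0.351. Then 103 x² + x − 2.309 = 0, giving x = 0.145 V (positive root), so V_SG = 0.496 V.
I_D = (V_DD − V_SG)/R = (2.66 − 0.496) / 38.1 = 0.0568 mA.

V_SG = 0.496 V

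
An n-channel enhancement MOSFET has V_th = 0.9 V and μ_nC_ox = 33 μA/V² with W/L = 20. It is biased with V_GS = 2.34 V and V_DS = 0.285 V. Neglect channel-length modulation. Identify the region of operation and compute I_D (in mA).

Triode; I_D = 0.244 mA

k_n = μ_nC_ox · (W/L) = 0.66 mA/V².
V_ov = V_GS − V_th = 2.34 − 0.9 = 1.44 V.
Since V_DS = 0.285 V < V_ov = 1.44 V, the device is in the triode region.
I_D = k_n [V_ov · V_DS − ½ V_DS²] = 0.66 × [1.44 × 0.285 − 0.5 × 0.285²] = 0.244 mA.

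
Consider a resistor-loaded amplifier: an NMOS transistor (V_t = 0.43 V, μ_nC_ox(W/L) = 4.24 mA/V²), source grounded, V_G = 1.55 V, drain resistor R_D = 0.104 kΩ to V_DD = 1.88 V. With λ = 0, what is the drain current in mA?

I_D = 2.66 mA

V_GS = V_G = 1.55 V, so V_ov = 1.55 − 0.43 = 1.12 V.
Assume saturation: I_D = ½ k_n V_ov² = 0.5 × 4.24 × 1.12² = 2.66 mA, giving V_DS = V_DD − I_D R_D = 1.88 − 2.66 × 0.104 = 1.6 V.
V_DS = 1.6 V ≥ V_ov = 1.12 V, confirming saturation.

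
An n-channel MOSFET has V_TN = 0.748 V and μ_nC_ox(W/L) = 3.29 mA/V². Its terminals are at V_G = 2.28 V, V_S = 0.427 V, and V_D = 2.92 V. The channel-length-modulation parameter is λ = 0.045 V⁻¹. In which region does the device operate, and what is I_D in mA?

V_GS = V_G − V_S = 2.28 − 0.427 = 1.85 V; V_DS = V_D − V_S = 2.92 − 0.427 = 2.49 V.
V_ov = V_GS − V_TN = 1.85 − 0.748 = 1.1 V.
Since V_DS = 2.49 V ≥ V_ov = 1.1 V, the device is in saturation.
I_D = ½ k_n V_ov² (1 + λ V_DS) = 0.5 × 3.29 × 1.1² × (1 + 0.045 × 2.49) = 2.23 mA.

Saturation; I_D = 2.23 mA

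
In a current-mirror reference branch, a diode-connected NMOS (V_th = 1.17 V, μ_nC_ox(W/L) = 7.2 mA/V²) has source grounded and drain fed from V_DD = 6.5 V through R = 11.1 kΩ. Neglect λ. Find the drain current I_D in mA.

I_D = 0.448 mA

With gate tied to drain, V_GS = V_DS ≥ V_GS − V_th, so the device is in saturation.
KCL at the drain: ½ k_n (V_GS − V_th)² = (V_DD − V_GS)/R.
Let x = V_GS − 1.17. Then 40 x² + x − 5.33 = 0, giving x = 0.353 V (positive root), so V_GS = 1.52 V.
I_D = (V_DD − V_GS)/R = (6.5 − 1.52) / 11.1 = 0.448 mA.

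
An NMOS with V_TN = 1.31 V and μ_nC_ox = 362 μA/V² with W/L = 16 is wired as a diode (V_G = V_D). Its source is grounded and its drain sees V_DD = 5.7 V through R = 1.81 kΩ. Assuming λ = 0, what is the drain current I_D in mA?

I_D = 1.97 mA

With gate tied to drain, V_GS = V_DS ≥ V_GS − V_TN, so the device is in saturation.
k_n = μ_nC_ox · (W/L) = 5.792 mA/V².
KCL at the drain: ½ k_n (V_GS − V_TN)² = (V_DD − V_GS)/R.
Let x = V_GS − 1.31. Then 5.24 x² + x − 4.39 = 0, giving x = 0.825 V (positive root), so V_GS = 2.13 V.
I_D = (V_DD − V_GS)/R = (5.7 − 2.13) / 1.81 = 1.97 mA.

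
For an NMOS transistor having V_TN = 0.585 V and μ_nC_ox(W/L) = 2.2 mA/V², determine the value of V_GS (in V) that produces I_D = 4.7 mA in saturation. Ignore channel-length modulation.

In saturation I_D = ½ k_n (V_GS − V_TN)², so V_GS − V_TN = √(2 I_D / k_n) = √(2 × 4.7 / 2.2) = 2.07 V.
V_GS = 0.585 + 2.07 = 2.65 V.

V_GS = 2.65 V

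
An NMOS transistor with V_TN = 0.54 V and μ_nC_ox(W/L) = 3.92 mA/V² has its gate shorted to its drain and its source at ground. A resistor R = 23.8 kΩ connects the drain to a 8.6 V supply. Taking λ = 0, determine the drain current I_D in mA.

With gate tied to drain, V_GS = V_DS ≥ V_GS − V_TN, so the device is in saturation.
KCL at the drain: ½ k_n (V_GS − V_TN)² = (V_DD − V_GS)/R.
Let x = V_GS − 0.54. Then 46.6 x² + x − 8.06 = 0, giving x = 0.405 V (positive root), so V_GS = 0.945 V.
I_D = (V_DD − V_GS)/R = (8.6 − 0.945) / 23.8 = 0.322 mA.

I_D = 0.322 mA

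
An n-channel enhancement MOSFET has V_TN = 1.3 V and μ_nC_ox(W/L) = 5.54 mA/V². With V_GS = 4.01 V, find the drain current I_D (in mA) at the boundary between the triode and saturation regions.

At the boundary V_DS = V_ov = V_GS − V_TN = 4.01 − 1.3 = 2.71 V.
I_D = ½ k_n V_ov² = 0.5 × 5.54 × 2.71² = 20.3 mA.

I_D = 20.3 mA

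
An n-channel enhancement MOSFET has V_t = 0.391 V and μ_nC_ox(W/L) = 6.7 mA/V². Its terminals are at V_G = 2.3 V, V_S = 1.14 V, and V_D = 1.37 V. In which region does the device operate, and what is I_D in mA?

Triode; I_D = 1.01 mA

V_GS = V_G − V_S = 2.3 − 1.14 = 1.16 V; V_DS = V_D − V_S = 1.37 − 1.14 = 0.23 V.
V_ov = V_GS − V_t = 1.16 − 0.391 = 0.769 V.
Since V_DS = 0.23 V < V_ov = 0.769 V, the device is in the triode region.
I_D = k_n [V_ov · V_DS − ½ V_DS²] = 6.7 × [0.769 × 0.23 − 0.5 × 0.23²] = 1.01 mA.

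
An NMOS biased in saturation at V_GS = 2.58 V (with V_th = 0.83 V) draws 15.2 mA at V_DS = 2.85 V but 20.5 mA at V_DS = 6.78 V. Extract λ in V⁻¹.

With V_GS fixed, I_D ∝ (1 + λ V_DS) in saturation, so I_D2/I_D1 = (1 + λ V_DS2)/(1 + λ V_DS1).
20.5/15.2 = 1.349 = (1 + 6.78 λ)/(1 + 2.85 λ).
Solving: λ (I_D1 V_DS2 − I_D2 V_DS1) = I_D2 − I_D1, so λ = (20.5 − 15.2) / (15.2 × 6.78 − 20.5 × 2.85) = 5.3 / 44.6 = 0.119 V⁻¹.

λ = 0.119 V⁻¹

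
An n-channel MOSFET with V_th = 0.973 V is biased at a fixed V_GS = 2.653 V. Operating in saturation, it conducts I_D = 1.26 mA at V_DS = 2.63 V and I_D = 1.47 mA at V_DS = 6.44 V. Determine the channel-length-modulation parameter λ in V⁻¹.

With V_GS fixed, I_D ∝ (1 + λ V_DS) in saturation, so I_D2/I_D1 = (1 + λ V_DS2)/(1 + λ V_DS1).
1.47/1.26 = 1.167 = (1 + 6.44 λ)/(1 + 2.63 λ).
Solving: λ (I_D1 V_DS2 − I_D2 V_DS1) = I_D2 − I_D1, so λ = (1.47 − 1.26) / (1.26 × 6.44 − 1.47 × 2.63) = 0.21 / 4.25 = 0.0494 V⁻¹.

λ = 0.0494 V⁻¹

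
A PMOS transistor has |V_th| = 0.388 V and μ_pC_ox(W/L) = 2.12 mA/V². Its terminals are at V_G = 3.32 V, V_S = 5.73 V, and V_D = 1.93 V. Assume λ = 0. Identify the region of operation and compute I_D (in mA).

Saturation; I_D = 4.33 mA

V_SG = V_S − V_G = 5.73 − 3.32 = 2.41 V; V_SD = V_S − V_D = 5.73 − 1.93 = 3.8 V.
V_ov = V_SG − |V_th| = 2.41 − 0.388 = 2.02 V.
Since V_SD = 3.8 V ≥ V_ov = 2.02 V, the device is in saturation.
I_D = ½ k_p V_ov² = 0.5 × 2.12 × 2.02² = 4.33 mA.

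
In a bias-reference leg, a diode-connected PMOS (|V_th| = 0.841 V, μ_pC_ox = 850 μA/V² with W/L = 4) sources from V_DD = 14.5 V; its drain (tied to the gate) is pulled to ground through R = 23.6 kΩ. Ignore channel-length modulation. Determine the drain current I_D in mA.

With gate tied to drain, V_SG = V_SD ≥ V_SG − |V_th|, so the device is in saturation.
k_p = μ_pC_ox · (W/L) = 3.4 mA/V².
KCL at the drain: ½ k_p (V_SG − |V_th|)² = (V_DD − V_SG)/R.
Let x = V_SG − 0.841. Then 40.1 x² + x − 13.66 = 0, giving x = 0.571 V (positive root), so V_SG = 1.41 V.
I_D = (V_DD − V_SG)/R = (14.5 − 1.41) / 23.6 = 0.555 mA.

I_D = 0.555 mA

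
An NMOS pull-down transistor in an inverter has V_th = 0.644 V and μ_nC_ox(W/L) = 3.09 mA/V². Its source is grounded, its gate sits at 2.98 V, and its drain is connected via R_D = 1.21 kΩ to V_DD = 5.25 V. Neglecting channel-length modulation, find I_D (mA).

I_D = 3.83 mA

V_GS = V_G = 2.98 V, so V_ov = 2.98 − 0.644 = 2.34 V.
Assume saturation: I_D = ½ k_n V_ov² = 0.5 × 3.09 × 2.34² = 8.43 mA, giving V_DS = V_DD − I_D R_D = 5.25 − 8.43 × 1.21 = -4.95 V.
But -4.95 V < V_ov = 2.34 V, so the device is actually in triode.
In triode I_D = k_n[V_ov V_DS − ½ V_DS²] and I_D = (V_DD − V_DS)/R_D. Equating: 1.87 V_DS² − 9.734 V_DS + 5.25 = 0, giving V_DS = 0.611 V (the root below V_ov).
I_D = (5.25 − 0.611) / 1.21 = 3.83 mA.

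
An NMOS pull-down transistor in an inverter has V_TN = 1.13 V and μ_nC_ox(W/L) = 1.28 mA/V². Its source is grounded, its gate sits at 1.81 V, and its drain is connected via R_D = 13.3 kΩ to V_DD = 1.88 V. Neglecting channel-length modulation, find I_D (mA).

I_D = 0.129 mA

V_GS = V_G = 1.81 V, so V_ov = 1.81 − 1.13 = 0.68 V.
Assume saturation: I_D = ½ k_n V_ov² = 0.5 × 1.28 × 0.68² = 0.296 mA, giving V_DS = V_DD − I_D R_D = 1.88 − 0.296 × 13.3 = -2.06 V.
But -2.06 V < V_ov = 0.68 V, so the device is actually in triode.
In triode I_D = k_n[V_ov V_DS − ½ V_DS²] and I_D = (V_DD − V_DS)/R_D. Equating: 8.51 V_DS² − 12.58 V_DS + 1.88 = 0, giving V_DS = 0.169 V (the root below V_ov).
I_D = (1.88 − 0.169) / 13.3 = 0.129 mA.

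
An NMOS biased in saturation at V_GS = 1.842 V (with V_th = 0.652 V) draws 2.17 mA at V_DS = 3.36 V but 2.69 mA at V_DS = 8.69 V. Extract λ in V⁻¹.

λ = 0.0530 V⁻¹

With V_GS fixed, I_D ∝ (1 + λ V_DS) in saturation, so I_D2/I_D1 = (1 + λ V_DS2)/(1 + λ V_DS1).
2.69/2.17 = 1.24 = (1 + 8.69 λ)/(1 + 3.36 λ).
Solving: λ (I_D1 V_DS2 − I_D2 V_DS1) = I_D2 − I_D1, so λ = (2.69 − 2.17) / (2.17 × 8.69 − 2.69 × 3.36) = 0.52 / 9.82 = 0.053 V⁻¹.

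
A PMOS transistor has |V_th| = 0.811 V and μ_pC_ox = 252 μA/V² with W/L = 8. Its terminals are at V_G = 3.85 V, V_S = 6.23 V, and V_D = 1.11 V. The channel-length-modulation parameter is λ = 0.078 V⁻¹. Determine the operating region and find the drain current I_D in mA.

Saturation; I_D = 3.47 mA

V_SG = V_S − V_G = 6.23 − 3.85 = 2.38 V; V_SD = V_S − V_D = 6.23 − 1.11 = 5.12 V.
k_p = μ_pC_ox · (W/L) = 2.016 mA/V².
V_ov = V_SG − |V_th| = 2.38 − 0.811 = 1.57 V.
Since V_SD = 5.12 V ≥ V_ov = 1.57 V, the device is in saturation.
I_D = ½ k_p V_ov² (1 + λ V_SD) = 0.5 × 2.016 × 1.57² × (1 + 0.078 × 5.12) = 3.47 mA.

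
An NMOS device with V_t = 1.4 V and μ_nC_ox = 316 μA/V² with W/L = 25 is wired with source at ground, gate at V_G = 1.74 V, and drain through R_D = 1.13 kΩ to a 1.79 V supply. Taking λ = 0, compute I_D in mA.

V_GS = V_G = 1.74 V, so V_ov = 1.74 − 1.4 = 0.34 V.
k_n = μ_nC_ox · (W/L) = 7.9 mA/V².
Assume saturation: I_D = ½ k_n V_ov² = 0.5 × 7.9 × 0.34² = 0.457 mA, giving V_DS = V_DD − I_D R_D = 1.79 − 0.457 × 1.13 = 1.27 V.
V_DS = 1.27 V ≥ V_ov = 0.34 V, confirming saturation.

I_D = 0.457 mA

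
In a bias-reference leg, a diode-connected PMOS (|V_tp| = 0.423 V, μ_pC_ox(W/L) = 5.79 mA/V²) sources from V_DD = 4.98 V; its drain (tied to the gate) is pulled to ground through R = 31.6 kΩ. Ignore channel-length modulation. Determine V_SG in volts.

With gate tied to drain, V_SG = V_SD ≥ V_SG − |V_tp|, so the device is in saturation.
KCL at the drain: ½ k_p (V_SG − |V_tp|)² = (V_DD − V_SG)/R.
Let x = V_SG − 0.423. Then 91.5 x² + x − 4.557 = 0, giving x = 0.218 V (positive root), so V_SG = 0.641 V.
I_D = (V_DD − V_SG)/R = (4.98 − 0.641) / 31.6 = 0.137 mA.

V_SG = 0.641 V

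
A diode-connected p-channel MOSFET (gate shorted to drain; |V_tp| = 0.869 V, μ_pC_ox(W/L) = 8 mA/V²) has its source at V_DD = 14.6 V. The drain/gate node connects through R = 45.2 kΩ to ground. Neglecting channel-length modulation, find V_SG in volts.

V_SG = 1.14 V

With gate tied to drain, V_SG = V_SD ≥ V_SG − |V_tp|, so the device is in saturation.
KCL at the drain: ½ k_p (V_SG − |V_tp|)² = (V_DD − V_SG)/R.
Let x = V_SG − 0.869. Then 181 x² + x − 13.73 = 0, giving x = 0.273 V (positive root), so V_SG = 1.14 V.
I_D = (V_DD − V_SG)/R = (14.6 − 1.14) / 45.2 = 0.298 mA.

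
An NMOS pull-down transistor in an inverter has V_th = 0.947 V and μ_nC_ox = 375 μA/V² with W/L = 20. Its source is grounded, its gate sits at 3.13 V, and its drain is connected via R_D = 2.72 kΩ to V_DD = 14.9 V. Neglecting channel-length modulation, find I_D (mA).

I_D = 5.35 mA

V_GS = V_G = 3.13 V, so V_ov = 3.13 − 0.947 = 2.18 V.
k_n = μ_nC_ox · (W/L) = 7.5 mA/V².
Assume saturation: I_D = ½ k_n V_ov² = 0.5 × 7.5 × 2.18² = 17.9 mA, giving V_DS = V_DD − I_D R_D = 14.9 − 17.9 × 2.72 = -33.7 V.
But -33.7 V < V_ov = 2.18 V, so the device is actually in triode.
In triode I_D = k_n[V_ov V_DS − ½ V_DS²] and I_D = (V_DD − V_DS)/R_D. Equating: 10.2 V_DS² − 45.53 V_DS + 14.9 = 0, giving V_DS = 0.356 V (the root below V_ov).
I_D = (14.9 − 0.356) / 2.72 = 5.35 mA.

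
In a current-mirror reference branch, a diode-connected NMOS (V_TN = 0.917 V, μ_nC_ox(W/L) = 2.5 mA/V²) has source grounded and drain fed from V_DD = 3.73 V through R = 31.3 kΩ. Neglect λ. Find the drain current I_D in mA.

I_D = 0.0817 mA

With gate tied to drain, V_GS = V_DS ≥ V_GS − V_TN, so the device is in saturation.
KCL at the drain: ½ k_n (V_GS − V_TN)² = (V_DD − V_GS)/R.
Let x = V_GS − 0.917. Then 39.1 x² + x − 2.813 = 0, giving x = 0.256 V (positive root), so V_GS = 1.17 V.
I_D = (V_DD − V_GS)/R = (3.73 − 1.17) / 31.3 = 0.0817 mA.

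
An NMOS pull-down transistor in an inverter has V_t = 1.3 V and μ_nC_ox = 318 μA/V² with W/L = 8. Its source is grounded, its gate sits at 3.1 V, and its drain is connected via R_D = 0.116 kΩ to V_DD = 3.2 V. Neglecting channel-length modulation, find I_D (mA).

I_D = 4.12 mA

V_GS = V_G = 3.1 V, so V_ov = 3.1 − 1.3 = 1.8 V.
k_n = μ_nC_ox · (W/L) = 2.544 mA/V².
Assume saturation: I_D = ½ k_n V_ov² = 0.5 × 2.544 × 1.8² = 4.12 mA, giving V_DS = V_DD − I_D R_D = 3.2 − 4.12 × 0.116 = 2.72 V.
V_DS = 2.72 V ≥ V_ov = 1.8 V, confirming saturation.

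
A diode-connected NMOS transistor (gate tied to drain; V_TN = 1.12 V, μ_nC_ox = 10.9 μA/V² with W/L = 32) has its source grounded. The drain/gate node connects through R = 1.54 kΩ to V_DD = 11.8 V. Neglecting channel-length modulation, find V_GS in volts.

V_GS = 5.83 V

With gate tied to drain, V_GS = V_DS ≥ V_GS − V_TN, so the device is in saturation.
k_n = μ_nC_ox · (W/L) = 0.3488 mA/V².
KCL at the drain: ½ k_n (V_GS − V_TN)² = (V_DD − V_GS)/R.
Let x = V_GS − 1.12. Then 0.269 x² + x − 10.68 = 0, giving x = 4.71 V (positive root), so V_GS = 5.83 V.
I_D = (V_DD − V_GS)/R = (11.8 − 5.83) / 1.54 = 3.87 mA.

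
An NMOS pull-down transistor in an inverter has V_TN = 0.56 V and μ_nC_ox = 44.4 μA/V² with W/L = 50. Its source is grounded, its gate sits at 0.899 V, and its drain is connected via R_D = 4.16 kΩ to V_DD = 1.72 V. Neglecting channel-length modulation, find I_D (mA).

V_GS = V_G = 0.899 V, so V_ov = 0.899 − 0.56 = 0.339 V.
k_n = μ_nC_ox · (W/L) = 2.22 mA/V².
Assume saturation: I_D = ½ k_n V_ov² = 0.5 × 2.22 × 0.339² = 0.128 mA, giving V_DS = V_DD − I_D R_D = 1.72 − 0.128 × 4.16 = 1.19 V.
V_DS = 1.19 V ≥ V_ov = 0.339 V, confirming saturation.

I_D = 0.128 mA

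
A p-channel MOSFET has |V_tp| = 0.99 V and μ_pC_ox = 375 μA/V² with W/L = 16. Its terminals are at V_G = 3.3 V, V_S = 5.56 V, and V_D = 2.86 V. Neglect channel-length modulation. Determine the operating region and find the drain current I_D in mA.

V_SG = V_S − V_G = 5.56 − 3.3 = 2.26 V; V_SD = V_S − V_D = 5.56 − 2.86 = 2.7 V.
k_p = μ_pC_ox · (W/L) = 6 mA/V².
V_ov = V_SG − |V_tp| = 2.26 − 0.99 = 1.27 V.
Since V_SD = 2.7 V ≥ V_ov = 1.27 V, the device is in saturation.
I_D = ½ k_p V_ov² = 0.5 × 6 × 1.27² = 4.84 mA.

Saturation; I_D = 4.84 mA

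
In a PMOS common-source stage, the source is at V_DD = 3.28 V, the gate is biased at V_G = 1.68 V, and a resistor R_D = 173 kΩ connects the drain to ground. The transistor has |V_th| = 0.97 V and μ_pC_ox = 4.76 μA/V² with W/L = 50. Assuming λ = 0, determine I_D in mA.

V_SG = V_DD − V_G = 3.28 − 1.68 = 1.6 V, so V_ov = 1.6 − 0.97 = 0.63 V.
k_p = μ_pC_ox · (W/L) = 0.238 mA/V².
Assume saturation: I_D = ½ k_p V_ov² = 0.5 × 0.238 × 0.63² = 0.0472 mA, giving V_SD = V_DD − I_D R_D = 3.28 − 0.0472 × 173 = -4.89 V.
But -4.89 V < V_ov = 0.63 V, so the device is actually in triode.
In triode I_D = k_p[V_ov V_SD − ½ V_SD²] and I_D = (V_DD − V_SD)/R_D. Equating: 20.6 V_SD² − 26.94 V_SD + 3.28 = 0, giving V_SD = 0.136 V (the root below V_ov).
I_D = (3.28 − 0.136) / 173 = 0.0182 mA.

I_D = 0.0182 mA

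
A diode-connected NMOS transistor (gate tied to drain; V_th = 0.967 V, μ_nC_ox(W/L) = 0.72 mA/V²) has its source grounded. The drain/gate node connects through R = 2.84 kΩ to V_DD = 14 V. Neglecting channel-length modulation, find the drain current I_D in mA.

I_D = 3.49 mA

With gate tied to drain, V_GS = V_DS ≥ V_GS − V_th, so the device is in saturation.
KCL at the drain: ½ k_n (V_GS − V_th)² = (V_DD − V_GS)/R.
Let x = V_GS − 0.967. Then 1.02 x² + x − 13.03 = 0, giving x = 3.11 V (positive root), so V_GS = 4.08 V.
I_D = (V_DD − V_GS)/R = (14 − 4.08) / 2.84 = 3.49 mA.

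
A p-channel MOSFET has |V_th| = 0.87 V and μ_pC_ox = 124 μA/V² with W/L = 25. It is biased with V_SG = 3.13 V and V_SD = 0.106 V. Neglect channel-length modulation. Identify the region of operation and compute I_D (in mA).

k_p = μ_pC_ox · (W/L) = 3.1 mA/V².
V_ov = V_SG − |V_th| = 3.13 − 0.87 = 2.26 V.
Since V_SD = 0.106 V < V_ov = 2.26 V, the device is in the triode region.
I_D = k_p [V_ov · V_SD − ½ V_SD²] = 3.1 × [2.26 × 0.106 − 0.5 × 0.106²] = 0.725 mA.

Triode; I_D = 0.725 mA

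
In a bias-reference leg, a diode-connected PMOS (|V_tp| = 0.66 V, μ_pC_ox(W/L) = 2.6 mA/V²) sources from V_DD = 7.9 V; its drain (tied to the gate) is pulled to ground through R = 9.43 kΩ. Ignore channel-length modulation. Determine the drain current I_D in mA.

I_D = 0.690 mA

With gate tied to drain, V_SG = V_SD ≥ V_SG − |V_tp|, so the device is in saturation.
KCL at the drain: ½ k_p (V_SG − |V_tp|)² = (V_DD − V_SG)/R.
Let x = V_SG − 0.66. Then 12.3 x² + x − 7.24 = 0, giving x = 0.729 V (positive root), so V_SG = 1.39 V.
I_D = (V_DD − V_SG)/R = (7.9 − 1.39) / 9.43 = 0.69 mA.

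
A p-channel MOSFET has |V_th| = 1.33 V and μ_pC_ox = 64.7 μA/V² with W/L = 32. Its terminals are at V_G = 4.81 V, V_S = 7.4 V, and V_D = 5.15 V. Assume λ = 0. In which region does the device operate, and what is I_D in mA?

Saturation; I_D = 1.64 mA

V_SG = V_S − V_G = 7.4 − 4.81 = 2.59 V; V_SD = V_S − V_D = 7.4 − 5.15 = 2.25 V.
k_p = μ_pC_ox · (W/L) = 2.07 mA/V².
V_ov = V_SG − |V_th| = 2.59 − 1.33 = 1.26 V.
Since V_SD = 2.25 V ≥ V_ov = 1.26 V, the device is in saturation.
I_D = ½ k_p V_ov² = 0.5 × 2.07 × 1.26² = 1.64 mA.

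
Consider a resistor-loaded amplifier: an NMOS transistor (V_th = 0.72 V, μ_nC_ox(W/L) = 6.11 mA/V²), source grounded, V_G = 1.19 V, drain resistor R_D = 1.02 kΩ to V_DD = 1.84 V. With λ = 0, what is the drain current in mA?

I_D = 0.675 mA

V_GS = V_G = 1.19 V, so V_ov = 1.19 − 0.72 = 0.47 V.
Assume saturation: I_D = ½ k_n V_ov² = 0.5 × 6.11 × 0.47² = 0.675 mA, giving V_DS = V_DD − I_D R_D = 1.84 − 0.675 × 1.02 = 1.15 V.
V_DS = 1.15 V ≥ V_ov = 0.47 V, confirming saturation.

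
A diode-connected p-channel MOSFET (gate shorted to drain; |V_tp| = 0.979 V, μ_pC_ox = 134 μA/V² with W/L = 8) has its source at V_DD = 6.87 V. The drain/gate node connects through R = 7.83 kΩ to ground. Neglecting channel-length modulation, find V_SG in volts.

With gate tied to drain, V_SG = V_SD ≥ V_SG − |V_tp|, so the device is in saturation.
k_p = μ_pC_ox · (W/L) = 1.072 mA/V².
KCL at the drain: ½ k_p (V_SG − |V_tp|)² = (V_DD − V_SG)/R.
Let x = V_SG − 0.979. Then 4.2 x² + x − 5.891 = 0, giving x = 1.07 V (positive root), so V_SG = 2.05 V.
I_D = (V_DD − V_SG)/R = (6.87 − 2.05) / 7.83 = 0.616 mA.

V_SG = 2.05 V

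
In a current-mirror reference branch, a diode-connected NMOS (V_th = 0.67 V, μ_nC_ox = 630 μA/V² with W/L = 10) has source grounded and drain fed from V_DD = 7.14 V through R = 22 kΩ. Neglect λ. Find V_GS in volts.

With gate tied to drain, V_GS = V_DS ≥ V_GS − V_th, so the device is in saturation.
k_n = μ_nC_ox · (W/L) = 6.3 mA/V².
KCL at the drain: ½ k_n (V_GS − V_th)² = (V_DD − V_GS)/R.
Let x = V_GS − 0.67. Then 69.3 x² + x − 6.47 = 0, giving x = 0.298 V (positive root), so V_GS = 0.968 V.
I_D = (V_DD − V_GS)/R = (7.14 − 0.968) / 22 = 0.281 mA.

V_GS = 0.968 V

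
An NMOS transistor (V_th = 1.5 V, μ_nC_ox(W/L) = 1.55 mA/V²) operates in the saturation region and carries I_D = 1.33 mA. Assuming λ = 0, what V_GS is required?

In saturation I_D = ½ k_n (V_GS − V_th)², so V_GS − V_th = √(2 I_D / k_n) = √(2 × 1.33 / 1.55) = 1.31 V.
V_GS = 1.5 + 1.31 = 2.81 V.

V_GS = 2.81 V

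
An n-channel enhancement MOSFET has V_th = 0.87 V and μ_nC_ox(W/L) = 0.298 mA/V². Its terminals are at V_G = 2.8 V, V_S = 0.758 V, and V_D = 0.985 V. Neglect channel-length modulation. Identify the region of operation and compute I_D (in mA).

Triode; I_D = 0.0716 mA

V_GS = V_G − V_S = 2.8 − 0.758 = 2.04 V; V_DS = V_D − V_S = 0.985 − 0.758 = 0.227 V.
V_ov = V_GS − V_th = 2.04 − 0.87 = 1.17 V.
Since V_DS = 0.227 V < V_ov = 1.17 V, the device is in the triode region.
I_D = k_n [V_ov · V_DS − ½ V_DS²] = 0.298 × [1.17 × 0.227 − 0.5 × 0.227²] = 0.0716 mA.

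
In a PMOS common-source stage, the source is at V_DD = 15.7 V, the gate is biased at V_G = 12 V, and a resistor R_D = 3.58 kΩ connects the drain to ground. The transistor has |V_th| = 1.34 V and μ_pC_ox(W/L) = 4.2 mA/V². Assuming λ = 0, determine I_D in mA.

I_D = 4.25 mA

V_SG = V_DD − V_G = 15.7 − 12 = 3.7 V, so V_ov = 3.7 − 1.34 = 2.36 V.
Assume saturation: I_D = ½ k_p V_ov² = 0.5 × 4.2 × 2.36² = 11.7 mA, giving V_SD = V_DD − I_D R_D = 15.7 − 11.7 × 3.58 = -26.2 V.
But -26.2 V < V_ov = 2.36 V, so the device is actually in triode.
In triode I_D = k_p[V_ov V_SD − ½ V_SD²] and I_D = (V_DD − V_SD)/R_D. Equating: 7.52 V_SD² − 36.48 V_SD + 15.7 = 0, giving V_SD = 0.477 V (the root below V_ov).
I_D = (15.7 − 0.477) / 3.58 = 4.25 mA.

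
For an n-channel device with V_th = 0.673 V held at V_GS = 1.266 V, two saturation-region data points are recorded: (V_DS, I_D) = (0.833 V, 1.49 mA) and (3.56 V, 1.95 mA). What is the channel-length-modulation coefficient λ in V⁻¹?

With V_GS fixed, I_D ∝ (1 + λ V_DS) in saturation, so I_D2/I_D1 = (1 + λ V_DS2)/(1 + λ V_DS1).
1.95/1.49 = 1.309 = (1 + 3.56 λ)/(1 + 0.833 λ).
Solving: λ (I_D1 V_DS2 − I_D2 V_DS1) = I_D2 − I_D1, so λ = (1.95 − 1.49) / (1.49 × 3.56 − 1.95 × 0.833) = 0.46 / 3.68 = 0.125 V⁻¹.

λ = 0.125 V⁻¹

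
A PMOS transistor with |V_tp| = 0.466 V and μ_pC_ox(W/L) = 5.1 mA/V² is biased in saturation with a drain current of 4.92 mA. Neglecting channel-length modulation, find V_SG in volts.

In saturation I_D = ½ k_p (V_SG − |V_tp|)², so V_SG − |V_tp| = √(2 I_D / k_p) = √(2 × 4.92 / 5.1) = 1.39 V.
V_SG = 0.466 + 1.39 = 1.86 V.

V_SG = 1.86 V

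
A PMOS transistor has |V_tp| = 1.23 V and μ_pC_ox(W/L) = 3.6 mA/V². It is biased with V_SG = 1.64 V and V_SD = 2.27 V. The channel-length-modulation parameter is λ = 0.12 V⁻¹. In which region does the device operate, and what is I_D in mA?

Saturation; I_D = 0.385 mA

V_ov = V_SG − |V_tp| = 1.64 − 1.23 = 0.41 V.
Since V_SD = 2.27 V ≥ V_ov = 0.41 V, the device is in saturation.
I_D = ½ k_p V_ov² (1 + λ V_SD) = 0.5 × 3.6 × 0.41² × (1 + 0.12 × 2.27) = 0.385 mA.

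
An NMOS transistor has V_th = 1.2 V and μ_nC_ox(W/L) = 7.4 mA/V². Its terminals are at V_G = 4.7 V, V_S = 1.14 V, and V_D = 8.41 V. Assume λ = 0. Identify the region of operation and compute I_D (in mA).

Saturation; I_D = 20.6 mA

V_GS = V_G − V_S = 4.7 − 1.14 = 3.56 V; V_DS = V_D − V_S = 8.41 − 1.14 = 7.27 V.
V_ov = V_GS − V_th = 3.56 − 1.2 = 2.36 V.
Since V_DS = 7.27 V ≥ V_ov = 2.36 V, the device is in saturation.
I_D = ½ k_n V_ov² = 0.5 × 7.4 × 2.36² = 20.6 mA.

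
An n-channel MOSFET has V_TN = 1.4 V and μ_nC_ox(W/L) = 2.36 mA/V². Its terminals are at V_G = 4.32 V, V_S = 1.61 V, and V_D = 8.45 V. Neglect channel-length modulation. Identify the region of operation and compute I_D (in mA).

Saturation; I_D = 2.02 mA

V_GS = V_G − V_S = 4.32 − 1.61 = 2.71 V; V_DS = V_D − V_S = 8.45 − 1.61 = 6.84 V.
V_ov = V_GS − V_TN = 2.71 − 1.4 = 1.31 V.
Since V_DS = 6.84 V ≥ V_ov = 1.31 V, the device is in saturation.
I_D = ½ k_n V_ov² = 0.5 × 2.36 × 1.31² = 2.02 mA.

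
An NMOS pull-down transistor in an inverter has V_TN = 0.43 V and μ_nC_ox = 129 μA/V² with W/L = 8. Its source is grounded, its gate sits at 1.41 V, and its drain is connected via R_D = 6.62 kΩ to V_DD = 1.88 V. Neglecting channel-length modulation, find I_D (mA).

V_GS = V_G = 1.41 V, so V_ov = 1.41 − 0.43 = 0.98 V.
k_n = μ_nC_ox · (W/L) = 1.032 mA/V².
Assume saturation: I_D = ½ k_n V_ov² = 0.5 × 1.032 × 0.98² = 0.496 mA, giving V_DS = V_DD − I_D R_D = 1.88 − 0.496 × 6.62 = -1.4 V.
But -1.4 V < V_ov = 0.98 V, so the device is actually in triode.
In triode I_D = k_n[V_ov V_DS − ½ V_DS²] and I_D = (V_DD − V_DS)/R_D. Equating: 3.42 V_DS² − 7.695 V_DS + 1.88 = 0, giving V_DS = 0.279 V (the root below V_ov).
I_D = (1.88 − 0.279) / 6.62 = 0.242 mA.

I_D = 0.242 mA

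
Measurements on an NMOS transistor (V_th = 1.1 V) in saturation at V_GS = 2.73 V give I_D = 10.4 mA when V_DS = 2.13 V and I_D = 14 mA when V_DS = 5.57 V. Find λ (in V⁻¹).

λ = 0.128 V⁻¹

With V_GS fixed, I_D ∝ (1 + λ V_DS) in saturation, so I_D2/I_D1 = (1 + λ V_DS2)/(1 + λ V_DS1).
14/10.4 = 1.346 = (1 + 5.57 λ)/(1 + 2.13 λ).
Solving: λ (I_D1 V_DS2 − I_D2 V_DS1) = I_D2 − I_D1, so λ = (14 − 10.4) / (10.4 × 5.57 − 14 × 2.13) = 3.6 / 28.1 = 0.128 V⁻¹.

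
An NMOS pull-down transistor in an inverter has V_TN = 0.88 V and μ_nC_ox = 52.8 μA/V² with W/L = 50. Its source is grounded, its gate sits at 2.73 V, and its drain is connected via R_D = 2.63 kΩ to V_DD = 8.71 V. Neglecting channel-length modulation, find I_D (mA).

V_GS = V_G = 2.73 V, so V_ov = 2.73 − 0.88 = 1.85 V.
k_n = μ_nC_ox · (W/L) = 2.64 mA/V².
Assume saturation: I_D = ½ k_n V_ov² = 0.5 × 2.64 × 1.85² = 4.52 mA, giving V_DS = V_DD − I_D R_D = 8.71 − 4.52 × 2.63 = -3.17 V.
But -3.17 V < V_ov = 1.85 V, so the device is actually in triode.
In triode I_D = k_n[V_ov V_DS − ½ V_DS²] and I_D = (V_DD − V_DS)/R_D. Equating: 3.47 V_DS² − 13.84 V_DS + 8.71 = 0, giving V_DS = 0.783 V (the root below V_ov).
I_D = (8.71 − 0.783) / 2.63 = 3.01 mA.

I_D = 3.01 mA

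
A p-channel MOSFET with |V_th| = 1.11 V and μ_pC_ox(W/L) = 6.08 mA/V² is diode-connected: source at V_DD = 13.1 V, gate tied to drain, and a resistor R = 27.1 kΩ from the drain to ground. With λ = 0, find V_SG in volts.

With gate tied to drain, V_SG = V_SD ≥ V_SG − |V_th|, so the device is in saturation.
KCL at the drain: ½ k_p (V_SG − |V_th|)² = (V_DD − V_SG)/R.
Let x = V_SG − 1.11. Then 82.4 x² + x − 11.99 = 0, giving x = 0.375 V (positive root), so V_SG = 1.49 V.
I_D = (V_DD − V_SG)/R = (13.1 − 1.49) / 27.1 = 0.429 mA.

V_SG = 1.49 V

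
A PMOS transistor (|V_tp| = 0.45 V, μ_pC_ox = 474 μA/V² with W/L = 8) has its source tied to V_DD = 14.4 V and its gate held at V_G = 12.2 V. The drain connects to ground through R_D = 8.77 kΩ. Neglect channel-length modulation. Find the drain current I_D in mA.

I_D = 1.61 mA

V_SG = V_DD − V_G = 14.4 − 12.2 = 2.2 V, so V_ov = 2.2 − 0.45 = 1.75 V.
k_p = μ_pC_ox · (W/L) = 3.792 mA/V².
Assume saturation: I_D = ½ k_p V_ov² = 0.5 × 3.792 × 1.75² = 5.81 mA, giving V_SD = V_DD − I_D R_D = 14.4 − 5.81 × 8.77 = -36.5 V.
But -36.5 V < V_ov = 1.75 V, so the device is actually in triode.
In triode I_D = k_p[V_ov V_SD − ½ V_SD²] and I_D = (V_DD − V_SD)/R_D. Equating: 16.6 V_SD² − 59.2 V_SD + 14.4 = 0, giving V_SD = 0.263 V (the root below V_ov).
I_D = (14.4 − 0.263) / 8.77 = 1.61 mA.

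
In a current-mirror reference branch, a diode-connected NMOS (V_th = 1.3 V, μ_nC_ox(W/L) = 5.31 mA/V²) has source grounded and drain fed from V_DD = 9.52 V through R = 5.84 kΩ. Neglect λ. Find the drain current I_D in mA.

I_D = 1.29 mA

With gate tied to drain, V_GS = V_DS ≥ V_GS − V_th, so the device is in saturation.
KCL at the drain: ½ k_n (V_GS − V_th)² = (V_DD − V_GS)/R.
Let x = V_GS − 1.3. Then 15.5 x² + x − 8.22 = 0, giving x = 0.697 V (positive root), so V_GS = 2 V.
I_D = (V_DD − V_GS)/R = (9.52 − 2) / 5.84 = 1.29 mA.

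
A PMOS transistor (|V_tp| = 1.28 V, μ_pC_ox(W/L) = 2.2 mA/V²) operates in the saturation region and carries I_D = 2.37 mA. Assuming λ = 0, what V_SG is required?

In saturation I_D = ½ k_p (V_SG − |V_tp|)², so V_SG − |V_tp| = √(2 I_D / k_p) = √(2 × 2.37 / 2.2) = 1.47 V.
V_SG = 1.28 + 1.47 = 2.75 V.

V_SG = 2.75 V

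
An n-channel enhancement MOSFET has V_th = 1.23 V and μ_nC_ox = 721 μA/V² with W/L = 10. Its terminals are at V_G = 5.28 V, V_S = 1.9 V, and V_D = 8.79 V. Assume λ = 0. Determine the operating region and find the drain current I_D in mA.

Saturation; I_D = 16.7 mA

V_GS = V_G − V_S = 5.28 − 1.9 = 3.38 V; V_DS = V_D − V_S = 8.79 − 1.9 = 6.89 V.
k_n = μ_nC_ox · (W/L) = 7.21 mA/V².
V_ov = V_GS − V_th = 3.38 − 1.23 = 2.15 V.
Since V_DS = 6.89 V ≥ V_ov = 2.15 V, the device is in saturation.
I_D = ½ k_n V_ov² = 0.5 × 7.21 × 2.15² = 16.7 mA.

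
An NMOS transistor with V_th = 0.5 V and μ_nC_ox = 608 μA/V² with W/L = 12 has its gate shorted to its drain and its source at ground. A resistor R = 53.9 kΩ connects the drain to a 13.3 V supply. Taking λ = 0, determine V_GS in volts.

With gate tied to drain, V_GS = V_DS ≥ V_GS − V_th, so the device is in saturation.
k_n = μ_nC_ox · (W/L) = 7.296 mA/V².
KCL at the drain: ½ k_n (V_GS − V_th)² = (V_DD − V_GS)/R.
Let x = V_GS − 0.5. Then 197 x² + x − 12.8 = 0, giving x = 0.253 V (positive root), so V_GS = 0.753 V.
I_D = (V_DD − V_GS)/R = (13.3 − 0.753) / 53.9 = 0.233 mA.

V_GS = 0.753 V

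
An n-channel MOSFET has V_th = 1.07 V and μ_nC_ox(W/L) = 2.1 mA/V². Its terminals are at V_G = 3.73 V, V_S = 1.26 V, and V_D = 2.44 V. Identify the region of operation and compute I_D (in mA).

Triode; I_D = 2.01 mA

V_GS = V_G − V_S = 3.73 − 1.26 = 2.47 V; V_DS = V_D − V_S = 2.44 − 1.26 = 1.18 V.
V_ov = V_GS − V_th = 2.47 − 1.07 = 1.4 V.
Since V_DS = 1.18 V < V_ov = 1.4 V, the device is in the triode region.
I_D = k_n [V_ov · V_DS − ½ V_DS²] = 2.1 × [1.4 × 1.18 − 0.5 × 1.18²] = 2.01 mA.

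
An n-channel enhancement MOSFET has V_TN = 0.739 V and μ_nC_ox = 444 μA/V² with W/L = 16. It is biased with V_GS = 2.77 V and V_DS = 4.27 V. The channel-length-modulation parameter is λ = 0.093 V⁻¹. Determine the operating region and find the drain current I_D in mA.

k_n = μ_nC_ox · (W/L) = 7.104 mA/V².
V_ov = V_GS − V_TN = 2.77 − 0.739 = 2.03 V.
Since V_DS = 4.27 V ≥ V_ov = 2.03 V, the device is in saturation.
I_D = ½ k_n V_ov² (1 + λ V_DS) = 0.5 × 7.104 × 2.03² × (1 + 0.093 × 4.27) = 20.5 mA.

Saturation; I_D = 20.5 mA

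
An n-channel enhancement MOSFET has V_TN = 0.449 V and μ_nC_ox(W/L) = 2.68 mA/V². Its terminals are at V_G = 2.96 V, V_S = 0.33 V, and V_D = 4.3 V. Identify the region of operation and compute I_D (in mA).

V_GS = V_G − V_S = 2.96 − 0.33 = 2.63 V; V_DS = V_D − V_S = 4.3 − 0.33 = 3.97 V.
V_ov = V_GS − V_TN = 2.63 − 0.449 = 2.18 V.
Since V_DS = 3.97 V ≥ V_ov = 2.18 V, the device is in saturation.
I_D = ½ k_n V_ov² = 0.5 × 2.68 × 2.18² = 6.37 mA.

Saturation; I_D = 6.37 mA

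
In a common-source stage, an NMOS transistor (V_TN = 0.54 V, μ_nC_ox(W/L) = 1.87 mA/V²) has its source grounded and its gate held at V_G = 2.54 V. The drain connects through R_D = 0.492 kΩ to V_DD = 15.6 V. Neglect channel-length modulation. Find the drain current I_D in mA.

I_D = 3.74 mA

V_GS = V_G = 2.54 V, so V_ov = 2.54 − 0.54 = 2 V.
Assume saturation: I_D = ½ k_n V_ov² = 0.5 × 1.87 × 2² = 3.74 mA, giving V_DS = V_DD − I_D R_D = 15.6 − 3.74 × 0.492 = 13.8 V.
V_DS = 13.8 V ≥ V_ov = 2 V, confirming saturation.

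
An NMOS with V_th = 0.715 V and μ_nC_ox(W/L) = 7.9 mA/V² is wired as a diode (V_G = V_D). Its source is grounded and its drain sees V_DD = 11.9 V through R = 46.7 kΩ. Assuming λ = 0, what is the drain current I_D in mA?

I_D = 0.234 mA

With gate tied to drain, V_GS = V_DS ≥ V_GS − V_th, so the device is in saturation.
KCL at the drain: ½ k_n (V_GS − V_th)² = (V_DD − V_GS)/R.
Let x = V_GS − 0.715. Then 184 x² + x − 11.19 = 0, giving x = 0.244 V (positive root), so V_GS = 0.959 V.
I_D = (V_DD − V_GS)/R = (11.9 − 0.959) / 46.7 = 0.234 mA.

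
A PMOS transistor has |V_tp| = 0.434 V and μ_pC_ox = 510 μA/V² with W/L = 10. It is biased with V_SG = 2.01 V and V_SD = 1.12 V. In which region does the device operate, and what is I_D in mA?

Triode; I_D = 5.80 mA

k_p = μ_pC_ox · (W/L) = 5.1 mA/V².
V_ov = V_SG − |V_tp| = 2.01 − 0.434 = 1.58 V.
Since V_SD = 1.12 V < V_ov = 1.58 V, the device is in the triode region.
I_D = k_p [V_ov · V_SD − ½ V_SD²] = 5.1 × [1.58 × 1.12 − 0.5 × 1.12²] = 5.8 mA.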